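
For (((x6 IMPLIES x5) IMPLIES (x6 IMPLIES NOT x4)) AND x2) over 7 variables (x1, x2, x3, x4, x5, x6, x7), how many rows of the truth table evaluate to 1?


Formula: (((x6 IMPLIES x5) IMPLIES (x6 IMPLIES NOT x4)) AND x2) over 7 vars (128 rows)
Evaluate each row (x1, x2, x3, x4, x5, x6, x7 as bits, MSB first):
  row 0 [0000000]: (((0 IMPLIES 0) IMPLIES (0 IMPLIES NOT 0)) AND 0) -> 0
  row 1 [0000001]: (((0 IMPLIES 0) IMPLIES (0 IMPLIES NOT 0)) AND 0) -> 0
  row 2 [0000010]: (((1 IMPLIES 0) IMPLIES (1 IMPLIES NOT 0)) AND 0) -> 0
  row 3 [0000011]: (((1 IMPLIES 0) IMPLIES (1 IMPLIES NOT 0)) AND 0) -> 0
  row 4 [0000100]: (((0 IMPLIES 1) IMPLIES (0 IMPLIES NOT 0)) AND 0) -> 0
  (every remaining row is evaluated the same way; all 128 results are listed next)
Full result column, 8 rows per line (x1,x2,x3,x4 fixed per line; x5,x6,x7 runs 000..111 left to right):
  rows 0-7 [x1,x2,x3,x4=0000]: 00000000  (ones: 0)
  rows 8-15 [x1,x2,x3,x4=0001]: 00000000  (ones: 0)
  rows 16-23 [x1,x2,x3,x4=0010]: 00000000  (ones: 0)
  rows 24-31 [x1,x2,x3,x4=0011]: 00000000  (ones: 0)
  rows 32-39 [x1,x2,x3,x4=0100]: 11111111  (ones: 8)
  rows 40-47 [x1,x2,x3,x4=0101]: 11111100  (ones: 6)
  rows 48-55 [x1,x2,x3,x4=0110]: 11111111  (ones: 8)
  rows 56-63 [x1,x2,x3,x4=0111]: 11111100  (ones: 6)
  rows 64-71 [x1,x2,x3,x4=1000]: 00000000  (ones: 0)
  rows 72-79 [x1,x2,x3,x4=1001]: 00000000  (ones: 0)
  rows 80-87 [x1,x2,x3,x4=1010]: 00000000  (ones: 0)
  rows 88-95 [x1,x2,x3,x4=1011]: 00000000  (ones: 0)
  rows 96-103 [x1,x2,x3,x4=1100]: 11111111  (ones: 8)
  rows 104-111 [x1,x2,x3,x4=1101]: 11111100  (ones: 6)
  rows 112-119 [x1,x2,x3,x4=1110]: 11111111  (ones: 8)
  rows 120-127 [x1,x2,x3,x4=1111]: 11111100  (ones: 6)
Count of 1-rows = 0+0+0+0+8+6+8+6+0+0+0+0+8+6+8+6 = 56

56


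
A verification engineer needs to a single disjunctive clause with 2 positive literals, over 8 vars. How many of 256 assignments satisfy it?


Step 1: Total=2^8=256
Step 2: Unsat when all 2 false: 2^6=64
Step 3: Sat=256-64=192

192


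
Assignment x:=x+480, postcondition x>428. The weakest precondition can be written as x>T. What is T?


Formula: wp(x:=E, P) = P[E/x] (substitute E for x in postcondition)
Step 1: Postcondition: x>428
Step 2: Substitute x+480 for x: x+480>428
Step 3: Solve for x: x > 428-480 = -52

-52


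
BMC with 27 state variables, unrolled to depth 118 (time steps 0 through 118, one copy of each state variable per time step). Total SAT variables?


BMC unrolls to depth k, creating one copy of each state var for steps 0..k.
Step count = 118 + 1 = 119 (steps 0 through 118)
Vars per step = 27
Total = 27 * 119 = 3213

3213


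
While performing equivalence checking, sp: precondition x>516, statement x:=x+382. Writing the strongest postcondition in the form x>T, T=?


Formula: sp(P, x:=E) = exists old_x. (x = E[old_x/x]) AND P[old_x/x] (old_x is the value of x before the assignment; eliminate old_x by solving x = E[old_x/x] for old_x)
Step 1: Precondition P: x>516, i.e. old_x > 516
Step 2: Assignment gives x = old_x + 382, so old_x = x - 382
Step 3: Substitute into P: x - 382 > 516
Step 4: Simplify: x > 516+382 = 898

898


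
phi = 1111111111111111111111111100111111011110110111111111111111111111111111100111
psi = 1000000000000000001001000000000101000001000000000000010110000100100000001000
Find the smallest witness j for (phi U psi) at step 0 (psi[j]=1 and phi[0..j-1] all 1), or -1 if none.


(phi U psi) at 0: need smallest j with psi[j]=1 and phi[i]=1 for all i in [0,j).
Scan from step 0:
  step 0: psi=1 and phi held for [0,0) -> witness found
Witness step = 0

0


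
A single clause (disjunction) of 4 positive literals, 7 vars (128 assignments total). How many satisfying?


Step 1: Total=2^7=128
Step 2: Unsat when all 4 false: 2^3=8
Step 3: Sat=128-8=120

120


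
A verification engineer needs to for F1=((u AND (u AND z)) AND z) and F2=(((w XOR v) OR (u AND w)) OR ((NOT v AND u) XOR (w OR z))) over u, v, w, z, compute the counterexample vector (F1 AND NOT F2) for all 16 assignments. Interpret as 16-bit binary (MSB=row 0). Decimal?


F1 = ((u AND (u AND z)) AND z)
F2 = (((w XOR v) OR (u AND w)) OR ((NOT v AND u) XOR (w OR z)))
Counterexample to F1=>F2 is where F1=1 and F2=0.
Evaluate each row (bits = u,v,w,z, MSB first):
  row 0 [0000]: F1=0 F2=0 -> F1&~F2 -> 0
  row 1 [0001]: F1=0 F2=1 -> F1&~F2 -> 0
  row 2 [0010]: F1=0 F2=1 -> F1&~F2 -> 0
  row 3 [0011]: F1=0 F2=1 -> F1&~F2 -> 0
  row 4 [0100]: F1=0 F2=1 -> F1&~F2 -> 0
  row 5 [0101]: F1=0 F2=1 -> F1&~F2 -> 0
  row 6 [0110]: F1=0 F2=1 -> F1&~F2 -> 0
  row 7 [0111]: F1=0 F2=1 -> F1&~F2 -> 0
  row 8 [1000]: F1=0 F2=1 -> F1&~F2 -> 0
  row 9 [1001]: F1=1 F2=0 -> F1&~F2 -> 1
  row 10 [1010]: F1=0 F2=1 -> F1&~F2 -> 0
  row 11 [1011]: F1=1 F2=1 -> F1&~F2 -> 0
  row 12 [1100]: F1=0 F2=1 -> F1&~F2 -> 0
  row 13 [1101]: F1=1 F2=1 -> F1&~F2 -> 0
  row 14 [1110]: F1=0 F2=1 -> F1&~F2 -> 0
  row 15 [1111]: F1=1 F2=1 -> F1&~F2 -> 0
Full result column, 4 rows per line (u,v fixed per line; w,z runs 00..11 left to right):
  rows 0-3 [u,v=00]: 0000  = hex 0
  rows 4-7 [u,v=01]: 0000  = hex 0
  rows 8-11 [u,v=10]: 0100  = hex 4
  rows 12-15 [u,v=11]: 0000  = hex 0
Counterexample vector (row 0 .. row 15) = 0000000001000000
Output column grouped in 4s = 0000 0000 0100 0000 = 0x0040
Convert to decimal digit by digit (value = value*16 + digit):
  0 -> 0
  0*16 + 0 = 0
  0*16 + 4 = 4
  4*16 + 0 = 64
Decimal = 64

64


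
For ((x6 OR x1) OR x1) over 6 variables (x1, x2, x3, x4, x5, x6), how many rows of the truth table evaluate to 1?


Formula: ((x6 OR x1) OR x1) over 6 vars (64 rows)
Evaluate each row (x1, x2, x3, x4, x5, x6 as bits, MSB first):
  row 0 [000000]: ((0 OR 0) OR 0) -> 0
  row 1 [000001]: ((1 OR 0) OR 0) -> 1
  row 2 [000010]: ((0 OR 0) OR 0) -> 0
  row 3 [000011]: ((1 OR 0) OR 0) -> 1
  row 4 [000100]: ((0 OR 0) OR 0) -> 0
  (every remaining row is evaluated the same way; all 64 results are listed next)
Full result column, 8 rows per line (x1,x2,x3 fixed per line; x4,x5,x6 runs 000..111 left to right):
  rows 0-7 [x1,x2,x3=000]: 01010101  (ones: 4)
  rows 8-15 [x1,x2,x3=001]: 01010101  (ones: 4)
  rows 16-23 [x1,x2,x3=010]: 01010101  (ones: 4)
  rows 24-31 [x1,x2,x3=011]: 01010101  (ones: 4)
  rows 32-39 [x1,x2,x3=100]: 11111111  (ones: 8)
  rows 40-47 [x1,x2,x3=101]: 11111111  (ones: 8)
  rows 48-55 [x1,x2,x3=110]: 11111111  (ones: 8)
  rows 56-63 [x1,x2,x3=111]: 11111111  (ones: 8)
Count of 1-rows = 4+4+4+4+8+8+8+8 = 48

48


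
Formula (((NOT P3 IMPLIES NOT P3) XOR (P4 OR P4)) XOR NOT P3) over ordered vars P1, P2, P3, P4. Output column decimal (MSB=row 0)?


Formula: (((NOT P3 IMPLIES NOT P3) XOR (P4 OR P4)) XOR NOT P3) over P1, P2, P3, P4 (16 rows)
Evaluate each row (bits = P1,P2,P3,P4, MSB first):
  row 0 [0000]: (((NOT 0 IMPLIES NOT 0) XOR (0 OR 0)) XOR NOT 0) -> 0
  row 1 [0001]: (((NOT 0 IMPLIES NOT 0) XOR (1 OR 1)) XOR NOT 0) -> 1
  row 2 [0010]: (((NOT 1 IMPLIES NOT 1) XOR (0 OR 0)) XOR NOT 1) -> 1
  row 3 [0011]: (((NOT 1 IMPLIES NOT 1) XOR (1 OR 1)) XOR NOT 1) -> 0
  row 4 [0100]: (((NOT 0 IMPLIES NOT 0) XOR (0 OR 0)) XOR NOT 0) -> 0
  row 5 [0101]: (((NOT 0 IMPLIES NOT 0) XOR (1 OR 1)) XOR NOT 0) -> 1
  row 6 [0110]: (((NOT 1 IMPLIES NOT 1) XOR (0 OR 0)) XOR NOT 1) -> 1
  row 7 [0111]: (((NOT 1 IMPLIES NOT 1) XOR (1 OR 1)) XOR NOT 1) -> 0
  row 8 [1000]: (((NOT 0 IMPLIES NOT 0) XOR (0 OR 0)) XOR NOT 0) -> 0
  row 9 [1001]: (((NOT 0 IMPLIES NOT 0) XOR (1 OR 1)) XOR NOT 0) -> 1
  row 10 [1010]: (((NOT 1 IMPLIES NOT 1) XOR (0 OR 0)) XOR NOT 1) -> 1
  row 11 [1011]: (((NOT 1 IMPLIES NOT 1) XOR (1 OR 1)) XOR NOT 1) -> 0
  row 12 [1100]: (((NOT 0 IMPLIES NOT 0) XOR (0 OR 0)) XOR NOT 0) -> 0
  row 13 [1101]: (((NOT 0 IMPLIES NOT 0) XOR (1 OR 1)) XOR NOT 0) -> 1
  row 14 [1110]: (((NOT 1 IMPLIES NOT 1) XOR (0 OR 0)) XOR NOT 1) -> 1
  row 15 [1111]: (((NOT 1 IMPLIES NOT 1) XOR (1 OR 1)) XOR NOT 1) -> 0
Full result column, 4 rows per line (P1,P2 fixed per line; P3,P4 runs 00..11 left to right):
  rows 0-3 [P1,P2=00]: 0110  = hex 6
  rows 4-7 [P1,P2=01]: 0110  = hex 6
  rows 8-11 [P1,P2=10]: 0110  = hex 6
  rows 12-15 [P1,P2=11]: 0110  = hex 6
Output column (row 0 .. row 15) = 0110011001100110
Output column grouped in 4s = 0110 0110 0110 0110 = 0x6666
Convert to decimal digit by digit (value = value*16 + digit):
  6 -> 6
  6*16 + 6 = 102
  102*16 + 6 = 1638
  1638*16 + 6 = 26214
Decimal = 26214

26214


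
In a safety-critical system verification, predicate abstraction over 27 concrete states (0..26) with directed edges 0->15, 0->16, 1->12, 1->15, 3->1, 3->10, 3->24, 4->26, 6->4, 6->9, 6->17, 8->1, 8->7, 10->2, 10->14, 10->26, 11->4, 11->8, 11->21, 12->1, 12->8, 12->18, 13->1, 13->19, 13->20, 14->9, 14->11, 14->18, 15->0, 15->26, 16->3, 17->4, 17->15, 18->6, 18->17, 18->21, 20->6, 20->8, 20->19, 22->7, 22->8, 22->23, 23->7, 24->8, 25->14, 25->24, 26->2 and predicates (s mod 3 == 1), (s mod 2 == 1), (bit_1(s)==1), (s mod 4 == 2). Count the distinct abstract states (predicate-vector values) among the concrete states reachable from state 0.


BFS from 0:
Concrete reachable: {0, 1, 2, 3, 4, 6, 7, 8, 9, 10, 11, 12, 14, 15, 16, 17, 18, 21, 24, 26}
Abstract via predicates (s mod 3 == 1), (s mod 2 == 1), (bit_1(s)==1), (s mod 4 == 2):
  (0,0,0,0) <- {0, 8, 12, 24}
  (0,0,1,1) <- {2, 6, 14, 18, 26}
  (0,1,0,0) <- {9, 17, 21}
  (0,1,1,0) <- {3, 11, 15}
  (1,0,0,0) <- {4, 16}
  (1,0,1,1) <- {10}
  (1,1,0,0) <- {1}
  (1,1,1,0) <- {7}
Distinct abstract states = 8

8


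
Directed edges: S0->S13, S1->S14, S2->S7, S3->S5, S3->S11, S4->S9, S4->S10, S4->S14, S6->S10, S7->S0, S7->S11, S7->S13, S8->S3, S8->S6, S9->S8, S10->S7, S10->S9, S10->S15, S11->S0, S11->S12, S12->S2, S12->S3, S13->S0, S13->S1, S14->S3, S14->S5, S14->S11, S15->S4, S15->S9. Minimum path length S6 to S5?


BFS layer-by-layer from S6:
  dist 0: {S6}
  dist 1: {S10}
  dist 2: {S7, S9, S15}
  dist 3: {S0, S4, S8, S11, S13}
  dist 4: {S1, S3, S12, S14}
  dist 5: {S2, S5}
  -> S5 reached at distance 5
Shortest path length = 5

5


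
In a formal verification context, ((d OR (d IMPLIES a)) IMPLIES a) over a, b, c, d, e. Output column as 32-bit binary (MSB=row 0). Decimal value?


Formula: ((d OR (d IMPLIES a)) IMPLIES a) over a, b, c, d, e (32 rows)
Evaluate each row (bits = a,b,c,d,e, MSB first):
  row 0 [00000]: ((0 OR (0 IMPLIES 0)) IMPLIES 0) -> 0
  row 1 [00001]: ((0 OR (0 IMPLIES 0)) IMPLIES 0) -> 0
  row 2 [00010]: ((1 OR (1 IMPLIES 0)) IMPLIES 0) -> 0
  row 3 [00011]: ((1 OR (1 IMPLIES 0)) IMPLIES 0) -> 0
  row 4 [00100]: ((0 OR (0 IMPLIES 0)) IMPLIES 0) -> 0
  row 5 [00101]: ((0 OR (0 IMPLIES 0)) IMPLIES 0) -> 0
  row 6 [00110]: ((1 OR (1 IMPLIES 0)) IMPLIES 0) -> 0
  row 7 [00111]: ((1 OR (1 IMPLIES 0)) IMPLIES 0) -> 0
  row 8 [01000]: ((0 OR (0 IMPLIES 0)) IMPLIES 0) -> 0
  row 9 [01001]: ((0 OR (0 IMPLIES 0)) IMPLIES 0) -> 0
  row 10 [01010]: ((1 OR (1 IMPLIES 0)) IMPLIES 0) -> 0
  row 11 [01011]: ((1 OR (1 IMPLIES 0)) IMPLIES 0) -> 0
  row 12 [01100]: ((0 OR (0 IMPLIES 0)) IMPLIES 0) -> 0
  row 13 [01101]: ((0 OR (0 IMPLIES 0)) IMPLIES 0) -> 0
  row 14 [01110]: ((1 OR (1 IMPLIES 0)) IMPLIES 0) -> 0
  row 15 [01111]: ((1 OR (1 IMPLIES 0)) IMPLIES 0) -> 0
  row 16 [10000]: ((0 OR (0 IMPLIES 1)) IMPLIES 1) -> 1
  row 17 [10001]: ((0 OR (0 IMPLIES 1)) IMPLIES 1) -> 1
  row 18 [10010]: ((1 OR (1 IMPLIES 1)) IMPLIES 1) -> 1
  row 19 [10011]: ((1 OR (1 IMPLIES 1)) IMPLIES 1) -> 1
  row 20 [10100]: ((0 OR (0 IMPLIES 1)) IMPLIES 1) -> 1
  row 21 [10101]: ((0 OR (0 IMPLIES 1)) IMPLIES 1) -> 1
  row 22 [10110]: ((1 OR (1 IMPLIES 1)) IMPLIES 1) -> 1
  row 23 [10111]: ((1 OR (1 IMPLIES 1)) IMPLIES 1) -> 1
  row 24 [11000]: ((0 OR (0 IMPLIES 1)) IMPLIES 1) -> 1
  row 25 [11001]: ((0 OR (0 IMPLIES 1)) IMPLIES 1) -> 1
  row 26 [11010]: ((1 OR (1 IMPLIES 1)) IMPLIES 1) -> 1
  row 27 [11011]: ((1 OR (1 IMPLIES 1)) IMPLIES 1) -> 1
  row 28 [11100]: ((0 OR (0 IMPLIES 1)) IMPLIES 1) -> 1
  row 29 [11101]: ((0 OR (0 IMPLIES 1)) IMPLIES 1) -> 1
  row 30 [11110]: ((1 OR (1 IMPLIES 1)) IMPLIES 1) -> 1
  row 31 [11111]: ((1 OR (1 IMPLIES 1)) IMPLIES 1) -> 1
Full result column, 4 rows per line (a,b,c fixed per line; d,e runs 00..11 left to right):
  rows 0-3 [a,b,c=000]: 0000  = hex 0
  rows 4-7 [a,b,c=001]: 0000  = hex 0
  rows 8-11 [a,b,c=010]: 0000  = hex 0
  rows 12-15 [a,b,c=011]: 0000  = hex 0
  rows 16-19 [a,b,c=100]: 1111  = hex F
  rows 20-23 [a,b,c=101]: 1111  = hex F
  rows 24-27 [a,b,c=110]: 1111  = hex F
  rows 28-31 [a,b,c=111]: 1111  = hex F
Output column (row 0 .. row 31) = 00000000000000001111111111111111
Output column grouped in 4s = 0000 0000 0000 0000 1111 1111 1111 1111 = 0x0000FFFF
Convert to decimal digit by digit (value = value*16 + digit):
  0 -> 0
  0*16 + 0 = 0
  0*16 + 0 = 0
  0*16 + 0 = 0
  0*16 + 15 (F) = 15
  15*16 + 15 (F) = 255
  255*16 + 15 (F) = 4095
  4095*16 + 15 (F) = 65535
Decimal = 65535

65535


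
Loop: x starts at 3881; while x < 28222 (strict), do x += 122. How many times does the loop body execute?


Step 1: x goes from 3881 toward 28222 by 122; the body runs while x<28222, so iterations = ceil((bound-start)/step)
Step 2: Distance=24341
Step 3: ceil(24341/122)=200

200


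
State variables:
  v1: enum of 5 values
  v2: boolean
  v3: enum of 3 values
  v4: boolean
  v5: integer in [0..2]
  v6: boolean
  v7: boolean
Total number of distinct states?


State space = product of domain sizes of all variables.
Domain sizes:
  v1 (enum of 5 values): 5
  v2 (boolean): 2
  v3 (enum of 3 values): 3
  v4 (boolean): 2
  v5 (integer in [0..2]): 3
  v6 (boolean): 2
  v7 (boolean): 2
Product = 5 * 2 * 3 * 2 * 3 * 2 * 2 = 720

720


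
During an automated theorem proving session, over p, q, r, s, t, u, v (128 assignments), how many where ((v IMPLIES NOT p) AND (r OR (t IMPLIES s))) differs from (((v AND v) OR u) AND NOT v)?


F1 = ((v IMPLIES NOT p) AND (r OR (t IMPLIES s)))
F2 = (((v AND v) OR u) AND NOT v)
Evaluate both on each of 128 rows (bits = p,q,r,s,t,u,v):
  row 0 [0000000]: F1=1 F2=0 (differ) -> 1
  row 1 [0000001]: F1=1 F2=0 (differ) -> 1
  row 2 [0000010]: F1=1 F2=1 -> 0
  row 3 [0000011]: F1=1 F2=0 (differ) -> 1
  row 4 [0000100]: F1=0 F2=0 -> 0
  (every remaining row is evaluated the same way; all 128 results are listed next)
Full result column, 8 rows per line (p,q,r,s fixed per line; t,u,v runs 000..111 left to right):
  rows 0-7 [p,q,r,s=0000]: 11010010  (ones: 4)
  rows 8-15 [p,q,r,s=0001]: 11011101  (ones: 6)
  rows 16-23 [p,q,r,s=0010]: 11011101  (ones: 6)
  rows 24-31 [p,q,r,s=0011]: 11011101  (ones: 6)
  rows 32-39 [p,q,r,s=0100]: 11010010  (ones: 4)
  rows 40-47 [p,q,r,s=0101]: 11011101  (ones: 6)
  rows 48-55 [p,q,r,s=0110]: 11011101  (ones: 6)
  rows 56-63 [p,q,r,s=0111]: 11011101  (ones: 6)
  rows 64-71 [p,q,r,s=1000]: 10000010  (ones: 2)
  rows 72-79 [p,q,r,s=1001]: 10001000  (ones: 2)
  rows 80-87 [p,q,r,s=1010]: 10001000  (ones: 2)
  rows 88-95 [p,q,r,s=1011]: 10001000  (ones: 2)
  rows 96-103 [p,q,r,s=1100]: 10000010  (ones: 2)
  rows 104-111 [p,q,r,s=1101]: 10001000  (ones: 2)
  rows 112-119 [p,q,r,s=1110]: 10001000  (ones: 2)
  rows 120-127 [p,q,r,s=1111]: 10001000  (ones: 2)
Disagreements = 4+6+6+6+4+6+6+6+2+2+2+2+2+2+2+2 = 60

60


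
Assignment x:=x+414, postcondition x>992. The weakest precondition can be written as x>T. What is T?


Formula: wp(x:=E, P) = P[E/x] (substitute E for x in postcondition)
Step 1: Postcondition: x>992
Step 2: Substitute x+414 for x: x+414>992
Step 3: Solve for x: x > 992-414 = 578

578


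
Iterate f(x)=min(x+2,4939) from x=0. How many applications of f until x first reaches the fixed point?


Step 1: x=0, cap=4939, increment=2
Step 2: x grows by 2 each step until capped at 4939; fixed point is x=4939
Step 3: iterations = ceil(4939/2) = 2470

2470


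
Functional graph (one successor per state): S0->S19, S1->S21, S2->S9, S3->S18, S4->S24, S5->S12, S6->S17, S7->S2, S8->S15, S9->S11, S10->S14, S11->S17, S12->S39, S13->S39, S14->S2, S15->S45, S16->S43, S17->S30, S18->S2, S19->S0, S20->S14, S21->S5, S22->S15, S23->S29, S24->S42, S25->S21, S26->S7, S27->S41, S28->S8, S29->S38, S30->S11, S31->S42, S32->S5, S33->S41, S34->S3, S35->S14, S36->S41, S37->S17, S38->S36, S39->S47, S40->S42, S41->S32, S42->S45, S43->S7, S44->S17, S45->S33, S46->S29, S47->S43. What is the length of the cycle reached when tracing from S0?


Trace from S0 until a state repeats:
  S0 -> S19 -> S0
S0 first seen at step 0, revisited at step 2.
Cycle length = 2 - 0 = 2

2


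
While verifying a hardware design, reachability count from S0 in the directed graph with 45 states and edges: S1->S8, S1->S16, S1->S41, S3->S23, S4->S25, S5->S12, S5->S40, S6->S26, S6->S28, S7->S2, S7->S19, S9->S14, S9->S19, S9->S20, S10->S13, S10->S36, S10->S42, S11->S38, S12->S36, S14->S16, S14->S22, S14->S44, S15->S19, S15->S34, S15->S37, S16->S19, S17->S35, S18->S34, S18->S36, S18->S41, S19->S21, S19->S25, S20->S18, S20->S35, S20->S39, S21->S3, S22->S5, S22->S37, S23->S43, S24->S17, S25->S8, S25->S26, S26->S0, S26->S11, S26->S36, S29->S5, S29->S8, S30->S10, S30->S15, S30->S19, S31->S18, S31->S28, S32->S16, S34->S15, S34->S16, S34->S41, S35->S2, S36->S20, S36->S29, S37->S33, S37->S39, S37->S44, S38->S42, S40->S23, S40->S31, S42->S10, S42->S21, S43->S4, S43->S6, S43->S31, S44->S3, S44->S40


BFS from S0:
  layer 0: {S0}
Reachable set: {S0}
Count = 1

1


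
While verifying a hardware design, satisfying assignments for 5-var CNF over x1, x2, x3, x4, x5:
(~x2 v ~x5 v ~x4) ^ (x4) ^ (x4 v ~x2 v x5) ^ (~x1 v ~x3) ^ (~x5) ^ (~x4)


CNF with 6 clauses over 5 vars (32 assignments).
An assignment satisfies CNF iff every clause has >=1 true literal.
Check each row (bits = x1,x2,x3,x4,x5; clause T/F shown):
  row 0 [00000]: clauses=TFTTTT -> 0
  row 1 [00001]: clauses=TFTTFT -> 0
  row 2 [00010]: clauses=TTTTTF -> 0
  row 3 [00011]: clauses=TTTTFF -> 0
  row 4 [00100]: clauses=TFTTTT -> 0
  row 5 [00101]: clauses=TFTTFT -> 0
  row 6 [00110]: clauses=TTTTTF -> 0
  row 7 [00111]: clauses=TTTTFF -> 0
  row 8 [01000]: clauses=TFFTTT -> 0
  row 9 [01001]: clauses=TFTTFT -> 0
  row 10 [01010]: clauses=TTTTTF -> 0
  row 11 [01011]: clauses=FTTTFF -> 0
  row 12 [01100]: clauses=TFFTTT -> 0
  row 13 [01101]: clauses=TFTTFT -> 0
  row 14 [01110]: clauses=TTTTTF -> 0
  row 15 [01111]: clauses=FTTTFF -> 0
  row 16 [10000]: clauses=TFTTTT -> 0
  row 17 [10001]: clauses=TFTTFT -> 0
  row 18 [10010]: clauses=TTTTTF -> 0
  row 19 [10011]: clauses=TTTTFF -> 0
  row 20 [10100]: clauses=TFTFTT -> 0
  row 21 [10101]: clauses=TFTFFT -> 0
  row 22 [10110]: clauses=TTTFTF -> 0
  row 23 [10111]: clauses=TTTFFF -> 0
  row 24 [11000]: clauses=TFFTTT -> 0
  row 25 [11001]: clauses=TFTTFT -> 0
  row 26 [11010]: clauses=TTTTTF -> 0
  row 27 [11011]: clauses=FTTTFF -> 0
  row 28 [11100]: clauses=TFFFTT -> 0
  row 29 [11101]: clauses=TFTFFT -> 0
  row 30 [11110]: clauses=TTTFTF -> 0
  row 31 [11111]: clauses=FTTFFF -> 0
Full result column, 8 rows per line (x1,x2 fixed per line; x3,x4,x5 runs 000..111 left to right):
  rows 0-7 [x1,x2=00]: 00000000  (ones: 0)
  rows 8-15 [x1,x2=01]: 00000000  (ones: 0)
  rows 16-23 [x1,x2=10]: 00000000  (ones: 0)
  rows 24-31 [x1,x2=11]: 00000000  (ones: 0)
Satisfying assignments = 0+0+0+0 = 0

0


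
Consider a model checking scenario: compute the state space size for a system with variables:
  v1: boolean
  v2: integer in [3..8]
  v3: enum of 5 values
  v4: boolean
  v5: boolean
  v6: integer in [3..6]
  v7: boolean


State space = product of domain sizes of all variables.
Domain sizes:
  v1 (boolean): 2
  v2 (integer in [3..8]): 6
  v3 (enum of 5 values): 5
  v4 (boolean): 2
  v5 (boolean): 2
  v6 (integer in [3..6]): 4
  v7 (boolean): 2
Product = 2 * 6 * 5 * 2 * 2 * 4 * 2 = 1920

1920


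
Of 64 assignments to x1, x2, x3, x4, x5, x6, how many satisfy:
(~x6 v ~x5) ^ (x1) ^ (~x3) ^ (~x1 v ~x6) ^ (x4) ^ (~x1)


CNF with 6 clauses over 6 vars (64 assignments).
An assignment satisfies CNF iff every clause has >=1 true literal.
Check each row (bits = x1,x2,x3,x4,x5,x6; clause T/F shown):
  row 0 [000000]: clauses=TFTTFT -> 0
  row 1 [000001]: clauses=TFTTFT -> 0
  row 2 [000010]: clauses=TFTTFT -> 0
  row 3 [000011]: clauses=FFTTFT -> 0
  row 4 [000100]: clauses=TFTTTT -> 0
  (every remaining row is evaluated the same way; all 64 results are listed next)
Full result column, 8 rows per line (x1,x2,x3 fixed per line; x4,x5,x6 runs 000..111 left to right):
  rows 0-7 [x1,x2,x3=000]: 00000000  (ones: 0)
  rows 8-15 [x1,x2,x3=001]: 00000000  (ones: 0)
  rows 16-23 [x1,x2,x3=010]: 00000000  (ones: 0)
  rows 24-31 [x1,x2,x3=011]: 00000000  (ones: 0)
  rows 32-39 [x1,x2,x3=100]: 00000000  (ones: 0)
  rows 40-47 [x1,x2,x3=101]: 00000000  (ones: 0)
  rows 48-55 [x1,x2,x3=110]: 00000000  (ones: 0)
  rows 56-63 [x1,x2,x3=111]: 00000000  (ones: 0)
Satisfying assignments = 0+0+0+0+0+0+0+0 = 0

0


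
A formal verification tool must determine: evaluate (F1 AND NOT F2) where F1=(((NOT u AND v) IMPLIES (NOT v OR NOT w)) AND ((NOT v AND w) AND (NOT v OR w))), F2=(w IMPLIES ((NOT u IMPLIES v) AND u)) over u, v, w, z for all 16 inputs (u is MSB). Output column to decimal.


F1 = (((NOT u AND v) IMPLIES (NOT v OR NOT w)) AND ((NOT v AND w) AND (NOT v OR w)))
F2 = (w IMPLIES ((NOT u IMPLIES v) AND u))
Counterexample to F1=>F2 is where F1=1 and F2=0.
Evaluate each row (bits = u,v,w,z, MSB first):
  row 0 [0000]: F1=0 F2=1 -> F1&~F2 -> 0
  row 1 [0001]: F1=0 F2=1 -> F1&~F2 -> 0
  row 2 [0010]: F1=1 F2=0 -> F1&~F2 -> 1
  row 3 [0011]: F1=1 F2=0 -> F1&~F2 -> 1
  row 4 [0100]: F1=0 F2=1 -> F1&~F2 -> 0
  row 5 [0101]: F1=0 F2=1 -> F1&~F2 -> 0
  row 6 [0110]: F1=0 F2=0 -> F1&~F2 -> 0
  row 7 [0111]: F1=0 F2=0 -> F1&~F2 -> 0
  row 8 [1000]: F1=0 F2=1 -> F1&~F2 -> 0
  row 9 [1001]: F1=0 F2=1 -> F1&~F2 -> 0
  row 10 [1010]: F1=1 F2=1 -> F1&~F2 -> 0
  row 11 [1011]: F1=1 F2=1 -> F1&~F2 -> 0
  row 12 [1100]: F1=0 F2=1 -> F1&~F2 -> 0
  row 13 [1101]: F1=0 F2=1 -> F1&~F2 -> 0
  row 14 [1110]: F1=0 F2=1 -> F1&~F2 -> 0
  row 15 [1111]: F1=0 F2=1 -> F1&~F2 -> 0
Full result column, 4 rows per line (u,v fixed per line; w,z runs 00..11 left to right):
  rows 0-3 [u,v=00]: 0011  = hex 3
  rows 4-7 [u,v=01]: 0000  = hex 0
  rows 8-11 [u,v=10]: 0000  = hex 0
  rows 12-15 [u,v=11]: 0000  = hex 0
Counterexample vector (row 0 .. row 15) = 0011000000000000
Output column grouped in 4s = 0011 0000 0000 0000 = 0x3000
Convert to decimal digit by digit (value = value*16 + digit):
  3 -> 3
  3*16 + 0 = 48
  48*16 + 0 = 768
  768*16 + 0 = 12288
Decimal = 12288

12288


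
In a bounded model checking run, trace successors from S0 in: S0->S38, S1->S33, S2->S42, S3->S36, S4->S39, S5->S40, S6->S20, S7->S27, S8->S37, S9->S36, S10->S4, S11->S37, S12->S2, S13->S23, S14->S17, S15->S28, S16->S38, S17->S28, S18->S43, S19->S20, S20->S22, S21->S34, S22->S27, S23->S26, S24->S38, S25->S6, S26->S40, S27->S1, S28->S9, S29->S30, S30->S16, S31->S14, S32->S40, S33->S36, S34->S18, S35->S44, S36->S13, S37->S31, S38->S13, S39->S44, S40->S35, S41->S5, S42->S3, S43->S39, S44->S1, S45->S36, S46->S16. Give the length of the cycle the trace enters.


Trace from S0 until a state repeats:
  S0 -> S38 -> S13 -> S23 -> S26 -> S40 -> S35 -> S44 -> S1 -> S33 -> S36 -> S13
S13 first seen at step 2, revisited at step 11.
Cycle length = 11 - 2 = 9

9


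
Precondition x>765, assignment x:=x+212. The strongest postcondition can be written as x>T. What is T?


Formula: sp(P, x:=E) = exists old_x. (x = E[old_x/x]) AND P[old_x/x] (old_x is the value of x before the assignment; eliminate old_x by solving x = E[old_x/x] for old_x)
Step 1: Precondition P: x>765, i.e. old_x > 765
Step 2: Assignment gives x = old_x + 212, so old_x = x - 212
Step 3: Substitute into P: x - 212 > 765
Step 4: Simplify: x > 765+212 = 977

977


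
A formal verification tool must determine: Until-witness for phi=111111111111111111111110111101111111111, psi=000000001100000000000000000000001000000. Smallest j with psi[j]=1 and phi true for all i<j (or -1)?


(phi U psi) at 0: need smallest j with psi[j]=1 and phi[i]=1 for all i in [0,j).
Scan from step 0:
  step 0: phi=1, psi=0 -> continue
  step 1: phi=1, psi=0 -> continue
  step 2: phi=1, psi=0 -> continue
  step 3: phi=1, psi=0 -> continue
  step 8: psi=1 and phi held for [0,8) -> witness found
Witness step = 8

8


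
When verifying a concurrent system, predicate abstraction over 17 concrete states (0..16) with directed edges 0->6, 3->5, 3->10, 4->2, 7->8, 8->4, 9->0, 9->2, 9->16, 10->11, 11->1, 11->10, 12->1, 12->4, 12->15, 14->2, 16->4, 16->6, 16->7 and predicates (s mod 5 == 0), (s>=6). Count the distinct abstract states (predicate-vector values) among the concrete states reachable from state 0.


BFS from 0:
Concrete reachable: {0, 6}
Abstract via predicates (s mod 5 == 0), (s>=6):
  (0,1) <- {6}
  (1,0) <- {0}
Distinct abstract states = 2

2


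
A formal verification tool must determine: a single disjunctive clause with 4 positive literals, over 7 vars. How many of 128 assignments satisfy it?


Step 1: Total=2^7=128
Step 2: Unsat when all 4 false: 2^3=8
Step 3: Sat=128-8=120

120


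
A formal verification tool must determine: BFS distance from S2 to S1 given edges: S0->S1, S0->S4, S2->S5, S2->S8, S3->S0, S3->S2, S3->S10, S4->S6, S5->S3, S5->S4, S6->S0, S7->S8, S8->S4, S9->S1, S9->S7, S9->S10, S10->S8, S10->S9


BFS layer-by-layer from S2:
  dist 0: {S2}
  dist 1: {S5, S8}
  dist 2: {S3, S4}
  dist 3: {S0, S6, S10}
  dist 4: {S1, S9}
  -> S1 reached at distance 4
Shortest path length = 4

4


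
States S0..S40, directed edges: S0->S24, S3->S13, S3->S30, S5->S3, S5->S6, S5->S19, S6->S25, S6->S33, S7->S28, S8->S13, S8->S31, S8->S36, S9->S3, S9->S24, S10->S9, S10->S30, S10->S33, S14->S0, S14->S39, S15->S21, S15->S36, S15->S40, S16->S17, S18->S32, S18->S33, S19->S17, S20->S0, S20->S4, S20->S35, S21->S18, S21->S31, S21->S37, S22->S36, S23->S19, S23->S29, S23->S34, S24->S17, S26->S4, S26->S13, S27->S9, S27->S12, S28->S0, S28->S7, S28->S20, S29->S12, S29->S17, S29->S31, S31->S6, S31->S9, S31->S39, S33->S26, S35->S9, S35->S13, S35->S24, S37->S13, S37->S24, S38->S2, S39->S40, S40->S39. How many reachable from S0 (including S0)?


BFS from S0:
  layer 0: {S0}
  layer 1: {S24}
  layer 2: {S17}
Reachable set: {S0, S17, S24}
Count = 3

3


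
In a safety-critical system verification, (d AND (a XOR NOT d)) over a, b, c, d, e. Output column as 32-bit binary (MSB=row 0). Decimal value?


Formula: (d AND (a XOR NOT d)) over a, b, c, d, e (32 rows)
Evaluate each row (bits = a,b,c,d,e, MSB first):
  row 0 [00000]: (0 AND (0 XOR NOT 0)) -> 0
  row 1 [00001]: (0 AND (0 XOR NOT 0)) -> 0
  row 2 [00010]: (1 AND (0 XOR NOT 1)) -> 0
  row 3 [00011]: (1 AND (0 XOR NOT 1)) -> 0
  row 4 [00100]: (0 AND (0 XOR NOT 0)) -> 0
  row 5 [00101]: (0 AND (0 XOR NOT 0)) -> 0
  row 6 [00110]: (1 AND (0 XOR NOT 1)) -> 0
  row 7 [00111]: (1 AND (0 XOR NOT 1)) -> 0
  row 8 [01000]: (0 AND (0 XOR NOT 0)) -> 0
  row 9 [01001]: (0 AND (0 XOR NOT 0)) -> 0
  row 10 [01010]: (1 AND (0 XOR NOT 1)) -> 0
  row 11 [01011]: (1 AND (0 XOR NOT 1)) -> 0
  row 12 [01100]: (0 AND (0 XOR NOT 0)) -> 0
  row 13 [01101]: (0 AND (0 XOR NOT 0)) -> 0
  row 14 [01110]: (1 AND (0 XOR NOT 1)) -> 0
  row 15 [01111]: (1 AND (0 XOR NOT 1)) -> 0
  row 16 [10000]: (0 AND (1 XOR NOT 0)) -> 0
  row 17 [10001]: (0 AND (1 XOR NOT 0)) -> 0
  row 18 [10010]: (1 AND (1 XOR NOT 1)) -> 1
  row 19 [10011]: (1 AND (1 XOR NOT 1)) -> 1
  row 20 [10100]: (0 AND (1 XOR NOT 0)) -> 0
  row 21 [10101]: (0 AND (1 XOR NOT 0)) -> 0
  row 22 [10110]: (1 AND (1 XOR NOT 1)) -> 1
  row 23 [10111]: (1 AND (1 XOR NOT 1)) -> 1
  row 24 [11000]: (0 AND (1 XOR NOT 0)) -> 0
  row 25 [11001]: (0 AND (1 XOR NOT 0)) -> 0
  row 26 [11010]: (1 AND (1 XOR NOT 1)) -> 1
  row 27 [11011]: (1 AND (1 XOR NOT 1)) -> 1
  row 28 [11100]: (0 AND (1 XOR NOT 0)) -> 0
  row 29 [11101]: (0 AND (1 XOR NOT 0)) -> 0
  row 30 [11110]: (1 AND (1 XOR NOT 1)) -> 1
  row 31 [11111]: (1 AND (1 XOR NOT 1)) -> 1
Full result column, 4 rows per line (a,b,c fixed per line; d,e runs 00..11 left to right):
  rows 0-3 [a,b,c=000]: 0000  = hex 0
  rows 4-7 [a,b,c=001]: 0000  = hex 0
  rows 8-11 [a,b,c=010]: 0000  = hex 0
  rows 12-15 [a,b,c=011]: 0000  = hex 0
  rows 16-19 [a,b,c=100]: 0011  = hex 3
  rows 20-23 [a,b,c=101]: 0011  = hex 3
  rows 24-27 [a,b,c=110]: 0011  = hex 3
  rows 28-31 [a,b,c=111]: 0011  = hex 3
Output column (row 0 .. row 31) = 00000000000000000011001100110011
Output column grouped in 4s = 0000 0000 0000 0000 0011 0011 0011 0011 = 0x00003333
Convert to decimal digit by digit (value = value*16 + digit):
  0 -> 0
  0*16 + 0 = 0
  0*16 + 0 = 0
  0*16 + 0 = 0
  0*16 + 3 = 3
  3*16 + 3 = 51
  51*16 + 3 = 819
  819*16 + 3 = 13107
Decimal = 13107

13107


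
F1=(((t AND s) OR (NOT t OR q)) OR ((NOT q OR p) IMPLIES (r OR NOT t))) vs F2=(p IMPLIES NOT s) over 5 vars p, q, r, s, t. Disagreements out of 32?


F1 = (((t AND s) OR (NOT t OR q)) OR ((NOT q OR p) IMPLIES (r OR NOT t)))
F2 = (p IMPLIES NOT s)
Evaluate both on each of 32 rows (bits = p,q,r,s,t):
  row 0 [00000]: F1=1 F2=1 -> 0
  row 1 [00001]: F1=0 F2=1 (differ) -> 1
  row 2 [00010]: F1=1 F2=1 -> 0
  row 3 [00011]: F1=1 F2=1 -> 0
  row 4 [00100]: F1=1 F2=1 -> 0
  row 5 [00101]: F1=1 F2=1 -> 0
  row 6 [00110]: F1=1 F2=1 -> 0
  row 7 [00111]: F1=1 F2=1 -> 0
  row 8 [01000]: F1=1 F2=1 -> 0
  row 9 [01001]: F1=1 F2=1 -> 0
  row 10 [01010]: F1=1 F2=1 -> 0
  row 11 [01011]: F1=1 F2=1 -> 0
  row 12 [01100]: F1=1 F2=1 -> 0
  row 13 [01101]: F1=1 F2=1 -> 0
  row 14 [01110]: F1=1 F2=1 -> 0
  row 15 [01111]: F1=1 F2=1 -> 0
  row 16 [10000]: F1=1 F2=1 -> 0
  row 17 [10001]: F1=0 F2=1 (differ) -> 1
  row 18 [10010]: F1=1 F2=0 (differ) -> 1
  row 19 [10011]: F1=1 F2=0 (differ) -> 1
  row 20 [10100]: F1=1 F2=1 -> 0
  row 21 [10101]: F1=1 F2=1 -> 0
  row 22 [10110]: F1=1 F2=0 (differ) -> 1
  row 23 [10111]: F1=1 F2=0 (differ) -> 1
  row 24 [11000]: F1=1 F2=1 -> 0
  row 25 [11001]: F1=1 F2=1 -> 0
  row 26 [11010]: F1=1 F2=0 (differ) -> 1
  row 27 [11011]: F1=1 F2=0 (differ) -> 1
  row 28 [11100]: F1=1 F2=1 -> 0
  row 29 [11101]: F1=1 F2=1 -> 0
  row 30 [11110]: F1=1 F2=0 (differ) -> 1
  row 31 [11111]: F1=1 F2=0 (differ) -> 1
Full result column, 8 rows per line (p,q fixed per line; r,s,t runs 000..111 left to right):
  rows 0-7 [p,q=00]: 01000000  (ones: 1)
  rows 8-15 [p,q=01]: 00000000  (ones: 0)
  rows 16-23 [p,q=10]: 01110011  (ones: 5)
  rows 24-31 [p,q=11]: 00110011  (ones: 4)
Disagreements = 1+0+5+4 = 10

10


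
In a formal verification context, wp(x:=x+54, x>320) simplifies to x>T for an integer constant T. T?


Formula: wp(x:=E, P) = P[E/x] (substitute E for x in postcondition)
Step 1: Postcondition: x>320
Step 2: Substitute x+54 for x: x+54>320
Step 3: Solve for x: x > 320-54 = 266

266


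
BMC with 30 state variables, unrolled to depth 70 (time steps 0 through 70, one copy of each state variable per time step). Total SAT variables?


BMC unrolls to depth k, creating one copy of each state var for steps 0..k.
Step count = 70 + 1 = 71 (steps 0 through 70)
Vars per step = 30
Total = 30 * 71 = 2130

2130


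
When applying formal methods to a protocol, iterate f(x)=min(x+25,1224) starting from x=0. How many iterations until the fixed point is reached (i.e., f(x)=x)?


Step 1: x=0, cap=1224, increment=25
Step 2: x grows by 25 each step until capped at 1224; fixed point is x=1224
Step 3: iterations = ceil(1224/25) = 49

49


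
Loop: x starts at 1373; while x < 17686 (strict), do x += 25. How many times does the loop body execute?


Step 1: x goes from 1373 toward 17686 by 25; the body runs while x<17686, so iterations = ceil((bound-start)/step)
Step 2: Distance=16313
Step 3: ceil(16313/25)=653

653


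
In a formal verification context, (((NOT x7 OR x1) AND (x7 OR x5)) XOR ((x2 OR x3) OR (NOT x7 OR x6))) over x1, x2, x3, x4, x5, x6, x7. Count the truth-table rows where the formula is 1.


Formula: (((NOT x7 OR x1) AND (x7 OR x5)) XOR ((x2 OR x3) OR (NOT x7 OR x6))) over 7 vars (128 rows)
Evaluate each row (x1, x2, x3, x4, x5, x6, x7 as bits, MSB first):
  row 0 [0000000]: (((NOT 0 OR 0) AND (0 OR 0)) XOR ((0 OR 0) OR (NOT 0 OR 0))) -> 1
  row 1 [0000001]: (((NOT 1 OR 0) AND (1 OR 0)) XOR ((0 OR 0) OR (NOT 1 OR 0))) -> 0
  row 2 [0000010]: (((NOT 0 OR 0) AND (0 OR 0)) XOR ((0 OR 0) OR (NOT 0 OR 1))) -> 1
  row 3 [0000011]: (((NOT 1 OR 0) AND (1 OR 0)) XOR ((0 OR 0) OR (NOT 1 OR 1))) -> 1
  row 4 [0000100]: (((NOT 0 OR 0) AND (0 OR 1)) XOR ((0 OR 0) OR (NOT 0 OR 0))) -> 0
  (every remaining row is evaluated the same way; all 128 results are listed next)
Full result column, 8 rows per line (x1,x2,x3,x4 fixed per line; x5,x6,x7 runs 000..111 left to right):
  rows 0-7 [x1,x2,x3,x4=0000]: 10110001  (ones: 4)
  rows 8-15 [x1,x2,x3,x4=0001]: 10110001  (ones: 4)
  rows 16-23 [x1,x2,x3,x4=0010]: 11110101  (ones: 6)
  rows 24-31 [x1,x2,x3,x4=0011]: 11110101  (ones: 6)
  rows 32-39 [x1,x2,x3,x4=0100]: 11110101  (ones: 6)
  rows 40-47 [x1,x2,x3,x4=0101]: 11110101  (ones: 6)
  rows 48-55 [x1,x2,x3,x4=0110]: 11110101  (ones: 6)
  rows 56-63 [x1,x2,x3,x4=0111]: 11110101  (ones: 6)
  rows 64-71 [x1,x2,x3,x4=1000]: 11100100  (ones: 4)
  rows 72-79 [x1,x2,x3,x4=1001]: 11100100  (ones: 4)
  rows 80-87 [x1,x2,x3,x4=1010]: 10100000  (ones: 2)
  rows 88-95 [x1,x2,x3,x4=1011]: 10100000  (ones: 2)
  rows 96-103 [x1,x2,x3,x4=1100]: 10100000  (ones: 2)
  rows 104-111 [x1,x2,x3,x4=1101]: 10100000  (ones: 2)
  rows 112-119 [x1,x2,x3,x4=1110]: 10100000  (ones: 2)
  rows 120-127 [x1,x2,x3,x4=1111]: 10100000  (ones: 2)
Count of 1-rows = 4+4+6+6+6+6+6+6+4+4+2+2+2+2+2+2 = 64

64


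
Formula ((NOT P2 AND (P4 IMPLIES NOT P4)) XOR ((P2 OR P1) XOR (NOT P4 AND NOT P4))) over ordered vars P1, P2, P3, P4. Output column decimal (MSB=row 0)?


Formula: ((NOT P2 AND (P4 IMPLIES NOT P4)) XOR ((P2 OR P1) XOR (NOT P4 AND NOT P4))) over P1, P2, P3, P4 (16 rows)
Evaluate each row (bits = P1,P2,P3,P4, MSB first):
  row 0 [0000]: ((NOT 0 AND (0 IMPLIES NOT 0)) XOR ((0 OR 0) XOR (NOT 0 AND NOT 0))) -> 0
  row 1 [0001]: ((NOT 0 AND (1 IMPLIES NOT 1)) XOR ((0 OR 0) XOR (NOT 1 AND NOT 1))) -> 0
  row 2 [0010]: ((NOT 0 AND (0 IMPLIES NOT 0)) XOR ((0 OR 0) XOR (NOT 0 AND NOT 0))) -> 0
  row 3 [0011]: ((NOT 0 AND (1 IMPLIES NOT 1)) XOR ((0 OR 0) XOR (NOT 1 AND NOT 1))) -> 0
  row 4 [0100]: ((NOT 1 AND (0 IMPLIES NOT 0)) XOR ((1 OR 0) XOR (NOT 0 AND NOT 0))) -> 0
  row 5 [0101]: ((NOT 1 AND (1 IMPLIES NOT 1)) XOR ((1 OR 0) XOR (NOT 1 AND NOT 1))) -> 1
  row 6 [0110]: ((NOT 1 AND (0 IMPLIES NOT 0)) XOR ((1 OR 0) XOR (NOT 0 AND NOT 0))) -> 0
  row 7 [0111]: ((NOT 1 AND (1 IMPLIES NOT 1)) XOR ((1 OR 0) XOR (NOT 1 AND NOT 1))) -> 1
  row 8 [1000]: ((NOT 0 AND (0 IMPLIES NOT 0)) XOR ((0 OR 1) XOR (NOT 0 AND NOT 0))) -> 1
  row 9 [1001]: ((NOT 0 AND (1 IMPLIES NOT 1)) XOR ((0 OR 1) XOR (NOT 1 AND NOT 1))) -> 1
  row 10 [1010]: ((NOT 0 AND (0 IMPLIES NOT 0)) XOR ((0 OR 1) XOR (NOT 0 AND NOT 0))) -> 1
  row 11 [1011]: ((NOT 0 AND (1 IMPLIES NOT 1)) XOR ((0 OR 1) XOR (NOT 1 AND NOT 1))) -> 1
  row 12 [1100]: ((NOT 1 AND (0 IMPLIES NOT 0)) XOR ((1 OR 1) XOR (NOT 0 AND NOT 0))) -> 0
  row 13 [1101]: ((NOT 1 AND (1 IMPLIES NOT 1)) XOR ((1 OR 1) XOR (NOT 1 AND NOT 1))) -> 1
  row 14 [1110]: ((NOT 1 AND (0 IMPLIES NOT 0)) XOR ((1 OR 1) XOR (NOT 0 AND NOT 0))) -> 0
  row 15 [1111]: ((NOT 1 AND (1 IMPLIES NOT 1)) XOR ((1 OR 1) XOR (NOT 1 AND NOT 1))) -> 1
Full result column, 4 rows per line (P1,P2 fixed per line; P3,P4 runs 00..11 left to right):
  rows 0-3 [P1,P2=00]: 0000  = hex 0
  rows 4-7 [P1,P2=01]: 0101  = hex 5
  rows 8-11 [P1,P2=10]: 1111  = hex F
  rows 12-15 [P1,P2=11]: 0101  = hex 5
Output column (row 0 .. row 15) = 0000010111110101
Output column grouped in 4s = 0000 0101 1111 0101 = 0x05F5
Convert to decimal digit by digit (value = value*16 + digit):
  0 -> 0
  0*16 + 5 = 5
  5*16 + 15 (F) = 95
  95*16 + 5 = 1525
Decimal = 1525

1525


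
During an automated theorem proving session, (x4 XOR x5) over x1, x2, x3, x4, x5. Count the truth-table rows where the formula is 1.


Formula: (x4 XOR x5) over 5 vars (32 rows)
Evaluate each row (x1, x2, x3, x4, x5 as bits, MSB first):
  row 0 [00000]: (0 XOR 0) -> 0
  row 1 [00001]: (0 XOR 1) -> 1
  row 2 [00010]: (1 XOR 0) -> 1
  row 3 [00011]: (1 XOR 1) -> 0
  row 4 [00100]: (0 XOR 0) -> 0
  row 5 [00101]: (0 XOR 1) -> 1
  row 6 [00110]: (1 XOR 0) -> 1
  row 7 [00111]: (1 XOR 1) -> 0
  row 8 [01000]: (0 XOR 0) -> 0
  row 9 [01001]: (0 XOR 1) -> 1
  row 10 [01010]: (1 XOR 0) -> 1
  row 11 [01011]: (1 XOR 1) -> 0
  row 12 [01100]: (0 XOR 0) -> 0
  row 13 [01101]: (0 XOR 1) -> 1
  row 14 [01110]: (1 XOR 0) -> 1
  row 15 [01111]: (1 XOR 1) -> 0
  row 16 [10000]: (0 XOR 0) -> 0
  row 17 [10001]: (0 XOR 1) -> 1
  row 18 [10010]: (1 XOR 0) -> 1
  row 19 [10011]: (1 XOR 1) -> 0
  row 20 [10100]: (0 XOR 0) -> 0
  row 21 [10101]: (0 XOR 1) -> 1
  row 22 [10110]: (1 XOR 0) -> 1
  row 23 [10111]: (1 XOR 1) -> 0
  row 24 [11000]: (0 XOR 0) -> 0
  row 25 [11001]: (0 XOR 1) -> 1
  row 26 [11010]: (1 XOR 0) -> 1
  row 27 [11011]: (1 XOR 1) -> 0
  row 28 [11100]: (0 XOR 0) -> 0
  row 29 [11101]: (0 XOR 1) -> 1
  row 30 [11110]: (1 XOR 0) -> 1
  row 31 [11111]: (1 XOR 1) -> 0
Full result column, 8 rows per line (x1,x2 fixed per line; x3,x4,x5 runs 000..111 left to right):
  rows 0-7 [x1,x2=00]: 01100110  (ones: 4)
  rows 8-15 [x1,x2=01]: 01100110  (ones: 4)
  rows 16-23 [x1,x2=10]: 01100110  (ones: 4)
  rows 24-31 [x1,x2=11]: 01100110  (ones: 4)
Count of 1-rows = 4+4+4+4 = 16

16


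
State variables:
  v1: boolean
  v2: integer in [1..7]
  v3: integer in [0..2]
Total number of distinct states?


State space = product of domain sizes of all variables.
Domain sizes:
  v1 (boolean): 2
  v2 (integer in [1..7]): 7
  v3 (integer in [0..2]): 3
Product = 2 * 7 * 3 = 42

42


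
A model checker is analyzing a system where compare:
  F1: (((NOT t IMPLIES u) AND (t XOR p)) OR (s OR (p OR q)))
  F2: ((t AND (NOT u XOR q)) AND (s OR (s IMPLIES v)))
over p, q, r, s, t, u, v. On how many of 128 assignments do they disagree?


F1 = (((NOT t IMPLIES u) AND (t XOR p)) OR (s OR (p OR q)))
F2 = ((t AND (NOT u XOR q)) AND (s OR (s IMPLIES v)))
Evaluate both on each of 128 rows (bits = p,q,r,s,t,u,v):
  row 0 [0000000]: F1=0 F2=0 -> 0
  row 1 [0000001]: F1=0 F2=0 -> 0
  row 2 [0000010]: F1=0 F2=0 -> 0
  row 3 [0000011]: F1=0 F2=0 -> 0
  row 4 [0000100]: F1=1 F2=1 -> 0
  (every remaining row is evaluated the same way; all 128 results are listed next)
Full result column, 8 rows per line (p,q,r,s fixed per line; t,u,v runs 000..111 left to right):
  rows 0-7 [p,q,r,s=0000]: 00000011  (ones: 2)
  rows 8-15 [p,q,r,s=0001]: 11110011  (ones: 6)
  rows 16-23 [p,q,r,s=0010]: 00000011  (ones: 2)
  rows 24-31 [p,q,r,s=0011]: 11110011  (ones: 6)
  rows 32-39 [p,q,r,s=0100]: 11111100  (ones: 6)
  rows 40-47 [p,q,r,s=0101]: 11111100  (ones: 6)
  rows 48-55 [p,q,r,s=0110]: 11111100  (ones: 6)
  rows 56-63 [p,q,r,s=0111]: 11111100  (ones: 6)
  rows 64-71 [p,q,r,s=1000]: 11110011  (ones: 6)
  rows 72-79 [p,q,r,s=1001]: 11110011  (ones: 6)
  rows 80-87 [p,q,r,s=1010]: 11110011  (ones: 6)
  rows 88-95 [p,q,r,s=1011]: 11110011  (ones: 6)
  rows 96-103 [p,q,r,s=1100]: 11111100  (ones: 6)
  rows 104-111 [p,q,r,s=1101]: 11111100  (ones: 6)
  rows 112-119 [p,q,r,s=1110]: 11111100  (ones: 6)
  rows 120-127 [p,q,r,s=1111]: 11111100  (ones: 6)
Disagreements = 2+6+2+6+6+6+6+6+6+6+6+6+6+6+6+6 = 88

88


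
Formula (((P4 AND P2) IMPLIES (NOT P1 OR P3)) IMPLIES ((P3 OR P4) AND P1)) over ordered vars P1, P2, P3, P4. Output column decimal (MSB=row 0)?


Formula: (((P4 AND P2) IMPLIES (NOT P1 OR P3)) IMPLIES ((P3 OR P4) AND P1)) over P1, P2, P3, P4 (16 rows)
Evaluate each row (bits = P1,P2,P3,P4, MSB first):
  row 0 [0000]: (((0 AND 0) IMPLIES (NOT 0 OR 0)) IMPLIES ((0 OR 0) AND 0)) -> 0
  row 1 [0001]: (((1 AND 0) IMPLIES (NOT 0 OR 0)) IMPLIES ((0 OR 1) AND 0)) -> 0
  row 2 [0010]: (((0 AND 0) IMPLIES (NOT 0 OR 1)) IMPLIES ((1 OR 0) AND 0)) -> 0
  row 3 [0011]: (((1 AND 0) IMPLIES (NOT 0 OR 1)) IMPLIES ((1 OR 1) AND 0)) -> 0
  row 4 [0100]: (((0 AND 1) IMPLIES (NOT 0 OR 0)) IMPLIES ((0 OR 0) AND 0)) -> 0
  row 5 [0101]: (((1 AND 1) IMPLIES (NOT 0 OR 0)) IMPLIES ((0 OR 1) AND 0)) -> 0
  row 6 [0110]: (((0 AND 1) IMPLIES (NOT 0 OR 1)) IMPLIES ((1 OR 0) AND 0)) -> 0
  row 7 [0111]: (((1 AND 1) IMPLIES (NOT 0 OR 1)) IMPLIES ((1 OR 1) AND 0)) -> 0
  row 8 [1000]: (((0 AND 0) IMPLIES (NOT 1 OR 0)) IMPLIES ((0 OR 0) AND 1)) -> 0
  row 9 [1001]: (((1 AND 0) IMPLIES (NOT 1 OR 0)) IMPLIES ((0 OR 1) AND 1)) -> 1
  row 10 [1010]: (((0 AND 0) IMPLIES (NOT 1 OR 1)) IMPLIES ((1 OR 0) AND 1)) -> 1
  row 11 [1011]: (((1 AND 0) IMPLIES (NOT 1 OR 1)) IMPLIES ((1 OR 1) AND 1)) -> 1
  row 12 [1100]: (((0 AND 1) IMPLIES (NOT 1 OR 0)) IMPLIES ((0 OR 0) AND 1)) -> 0
  row 13 [1101]: (((1 AND 1) IMPLIES (NOT 1 OR 0)) IMPLIES ((0 OR 1) AND 1)) -> 1
  row 14 [1110]: (((0 AND 1) IMPLIES (NOT 1 OR 1)) IMPLIES ((1 OR 0) AND 1)) -> 1
  row 15 [1111]: (((1 AND 1) IMPLIES (NOT 1 OR 1)) IMPLIES ((1 OR 1) AND 1)) -> 1
Full result column, 4 rows per line (P1,P2 fixed per line; P3,P4 runs 00..11 left to right):
  rows 0-3 [P1,P2=00]: 0000  = hex 0
  rows 4-7 [P1,P2=01]: 0000  = hex 0
  rows 8-11 [P1,P2=10]: 0111  = hex 7
  rows 12-15 [P1,P2=11]: 0111  = hex 7
Output column (row 0 .. row 15) = 0000000001110111
Output column grouped in 4s = 0000 0000 0111 0111 = 0x0077
Convert to decimal digit by digit (value = value*16 + digit):
  0 -> 0
  0*16 + 0 = 0
  0*16 + 7 = 7
  7*16 + 7 = 119
Decimal = 119

119
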